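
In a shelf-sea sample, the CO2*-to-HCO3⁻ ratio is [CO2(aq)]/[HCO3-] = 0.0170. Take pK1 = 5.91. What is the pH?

From K1 = [H⁺][HCO3-]/[CO2(aq)]:  pH = pK1 − log₁₀([CO2(aq)]/[HCO3-])
log₁₀(0.0170) = -1.770
pH = 5.91 − (-1.770) = 7.68

pH = 7.68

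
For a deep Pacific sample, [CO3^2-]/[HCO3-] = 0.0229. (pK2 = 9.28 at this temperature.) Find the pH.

From K2 = [H⁺][CO3^2-]/[HCO3-]:  pH = pK2 + log₁₀([CO3^2-]/[HCO3-])
log₁₀(0.0229) = -1.640
pH = 9.28 + (-1.640) = 7.64

pH = 7.64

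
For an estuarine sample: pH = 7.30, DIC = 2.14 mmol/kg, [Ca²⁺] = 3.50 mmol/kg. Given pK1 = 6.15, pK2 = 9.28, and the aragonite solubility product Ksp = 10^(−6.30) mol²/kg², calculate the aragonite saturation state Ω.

Ω = 0.145

α₂ = 1 / (1 + [H⁺]/K2 + [H⁺]²/(K1K2)) = 1 / (1 + 10^+1.98 + 10^+0.83)
   = 1 / (1 + 95.499 + 6.7608) = 1/103.26 = 0.009684
[CO3²⁻] = α₂ × DIC = 0.009684 × 2.14 = 0.02072 mmol/kg
Ksp = 10^(−6.30) = 5.012×10^-7
Ω = [Ca²⁺][CO3²⁻]/Ksp = (3.50×10^-3)(2.072×10^-5) / 5.012×10^-7 = 0.145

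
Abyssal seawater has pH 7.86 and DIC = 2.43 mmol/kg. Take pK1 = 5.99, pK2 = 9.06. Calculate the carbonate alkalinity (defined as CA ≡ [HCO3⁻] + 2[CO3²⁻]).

CA = 2.54 mmol/kg

CA = [HCO3⁻] + 2[CO3²⁻] = (α₁ + 2α₂)·DIC
At pH 7.86: [H⁺]/K1 = 10^-1.87 = 0.013490, K2/[H⁺] = 10^-1.20 = 0.063096
α₁ = 1/(1 + 0.013490 + 0.063096) = 1/1.0766 = 0.9289; α₂ = α₁·K2/[H⁺] = 0.05861
α₁ + 2α₂ = 1.0461
CA = 1.0461 × 2.43 = 2.54 mmol/kg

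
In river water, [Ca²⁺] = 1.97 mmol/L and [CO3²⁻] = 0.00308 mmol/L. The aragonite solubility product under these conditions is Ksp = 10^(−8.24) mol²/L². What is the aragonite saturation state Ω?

Ω = 1.05

Ksp = 10^(−8.24) = 5.754×10^-9
Ω = [Ca²⁺][CO3²⁻]/Ksp = (1.97×10^-3)(0.00308×10^-3) / 5.754×10^-9 = 1.05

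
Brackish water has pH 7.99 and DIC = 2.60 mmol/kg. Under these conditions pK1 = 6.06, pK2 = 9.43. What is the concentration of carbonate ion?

α₂ = 1 / (1 + [H⁺]/K2 + [H⁺]²/(K1K2)) = 1 / (1 + 10^+1.44 + 10^-0.49)
   = 1 / (1 + 27.542 + 0.32359) = 1/28.866 = 0.03464
[CO3²⁻] = α₂ × DIC = 0.03464 × 2.60 = 0.0901 mmol/kg

[CO3²⁻] = 0.0901 mmol/kg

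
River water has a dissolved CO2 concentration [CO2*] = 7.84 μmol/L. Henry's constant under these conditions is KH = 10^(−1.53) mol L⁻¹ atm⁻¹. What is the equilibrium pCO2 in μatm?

KH = 10^(−1.53) = 2.951×10^-2 mol L⁻¹ atm⁻¹
pCO2 = [CO2*]/KH = 7.84×10^-6 / 2.951×10^-2 = 2.66×10^-4 atm = 266 μatm

pCO2 = 266 μatm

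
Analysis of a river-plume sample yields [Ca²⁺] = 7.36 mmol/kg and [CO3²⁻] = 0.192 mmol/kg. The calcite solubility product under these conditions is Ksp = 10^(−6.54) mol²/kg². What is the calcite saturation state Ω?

Ksp = 10^(−6.54) = 2.884×10^-7
Ω = [Ca²⁺][CO3²⁻]/Ksp = (7.36×10^-3)(0.192×10^-3) / 2.884×10^-7 = 4.90

Ω = 4.90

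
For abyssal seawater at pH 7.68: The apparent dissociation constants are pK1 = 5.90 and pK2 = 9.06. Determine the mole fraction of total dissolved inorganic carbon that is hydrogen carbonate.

α₁ = 1 / (1 + [H⁺]/K1 + K2/[H⁺]) = 1 / (1 + 10^-1.78 + 10^-1.38)
   = 1 / (1 + 0.016596 + 0.041687) = 1/1.0583 = 0.9449

α₁ = 0.945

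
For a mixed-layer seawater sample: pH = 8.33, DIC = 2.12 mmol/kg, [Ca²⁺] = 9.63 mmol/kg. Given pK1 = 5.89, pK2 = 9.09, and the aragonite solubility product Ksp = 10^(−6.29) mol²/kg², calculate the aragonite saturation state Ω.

Ω = 5.88

α₂ = 1 / (1 + [H⁺]/K2 + [H⁺]²/(K1K2)) = 1 / (1 + 10^+0.76 + 10^-1.68)
   = 1 / (1 + 5.7544 + 0.020893) = 1/6.7753 = 0.1476
[CO3²⁻] = α₂ × DIC = 0.1476 × 2.12 = 0.3129 mmol/kg
Ksp = 10^(−6.29) = 5.129×10^-7
Ω = [Ca²⁺][CO3²⁻]/Ksp = (9.63×10^-3)(3.129×10^-4) / 5.129×10^-7 = 5.88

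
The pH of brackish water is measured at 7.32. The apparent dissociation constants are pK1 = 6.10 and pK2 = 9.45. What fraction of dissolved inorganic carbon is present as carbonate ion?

α₂ = 0.00694

α₂ = 1 / (1 + [H⁺]/K2 + [H⁺]²/(K1K2)) = 1 / (1 + 10^+2.13 + 10^+0.91)
   = 1 / (1 + 134.90 + 8.1283) = 1/144.02 = 0.006943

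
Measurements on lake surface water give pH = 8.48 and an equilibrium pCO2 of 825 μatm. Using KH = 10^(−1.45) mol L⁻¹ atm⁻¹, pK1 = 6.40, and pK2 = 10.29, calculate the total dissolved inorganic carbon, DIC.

DIC = 3.60 mmol/L

[CO2*] = KH · pCO2 = 10^(−1.45) × 825×10^-6 = 2.927×10^-5 mol/L
α₀ = 1/(1 + K1/[H⁺] + K1K2/[H⁺]²) = 1/(1 + 10^+2.08 + 10^+0.27) = 0.008124
DIC = [CO2*]/α₀ = 2.927×10^-5 / 0.008124 = 3.60 mmol/L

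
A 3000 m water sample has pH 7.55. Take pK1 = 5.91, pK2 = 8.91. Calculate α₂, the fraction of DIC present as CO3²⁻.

α₂ = 1 / (1 + [H⁺]/K2 + [H⁺]²/(K1K2)) = 1 / (1 + 10^+1.36 + 10^-0.28)
   = 1 / (1 + 22.909 + 0.52481) = 1/24.433 = 0.04093

α₂ = 0.0409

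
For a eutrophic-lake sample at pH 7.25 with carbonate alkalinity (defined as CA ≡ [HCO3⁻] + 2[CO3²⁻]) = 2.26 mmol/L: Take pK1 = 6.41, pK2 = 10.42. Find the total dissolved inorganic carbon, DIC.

DIC = 2.58 mmol/L

CA = [HCO3⁻] + 2[CO3²⁻] = (α₁ + 2α₂)·DIC
At pH 7.25: [H⁺]/K1 = 10^-0.84 = 0.14454, K2/[H⁺] = 10^-3.17 = 0.00067608
α₁ = 1/(1 + 0.14454 + 0.00067608) = 1/1.1452 = 0.8732; α₂ = α₁·K2/[H⁺] = 0.0005904
α₁ + 2α₂ = 0.8744
DIC = CA / (α₁ + 2α₂) = 2.26 / 0.8744 = 2.58 mmol/L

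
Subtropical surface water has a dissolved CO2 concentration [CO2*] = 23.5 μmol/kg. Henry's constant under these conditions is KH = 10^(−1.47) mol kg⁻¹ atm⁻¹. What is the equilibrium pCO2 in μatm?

pCO2 = 694 μatm

KH = 10^(−1.47) = 3.388×10^-2 mol kg⁻¹ atm⁻¹
pCO2 = [CO2*]/KH = 23.5×10^-6 / 3.388×10^-2 = 6.94×10^-4 atm = 694 μatm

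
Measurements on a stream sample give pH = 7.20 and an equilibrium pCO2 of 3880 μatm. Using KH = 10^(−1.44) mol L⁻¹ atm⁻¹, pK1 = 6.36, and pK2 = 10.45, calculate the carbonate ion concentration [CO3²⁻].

[CO2*] = KH · pCO2 = 10^(−1.44) × 3880×10^-6 = 1.409×10^-4 mol/L
α₀ = 1/(1 + K1/[H⁺] + K1K2/[H⁺]²) = 1/(1 + 10^+0.84 + 10^-2.41) = 0.1262
DIC = [CO2*]/α₀ = 1.409×10^-4 / 0.1262 = 1.116 mmol/L
[CO3²⁻] = α₂·DIC; α₂ = 0.0004911, so [CO3²⁻] = 0.0004911 × 1.116 = 0.000548 mmol/L = 0.548 μmol/L

[CO3²⁻] = 0.548 μmol/L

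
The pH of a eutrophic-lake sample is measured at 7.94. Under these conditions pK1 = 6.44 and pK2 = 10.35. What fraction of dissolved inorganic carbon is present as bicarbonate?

α₁ = 1 / (1 + [H⁺]/K1 + K2/[H⁺]) = 1 / (1 + 10^-1.50 + 10^-2.41)
   = 1 / (1 + 0.031623 + 0.0038905) = 1/1.0355 = 0.9657

α₁ = 0.966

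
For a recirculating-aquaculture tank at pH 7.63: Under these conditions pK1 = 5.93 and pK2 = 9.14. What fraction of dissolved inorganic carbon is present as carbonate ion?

α₂ = 1 / (1 + [H⁺]/K2 + [H⁺]²/(K1K2)) = 1 / (1 + 10^+1.51 + 10^-0.19)
   = 1 / (1 + 32.359 + 0.64565) = 1/34.005 = 0.02941

α₂ = 0.0294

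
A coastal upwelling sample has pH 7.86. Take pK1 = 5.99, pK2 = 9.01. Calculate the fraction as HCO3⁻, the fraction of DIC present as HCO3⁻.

α₁ = 1 / (1 + [H⁺]/K1 + K2/[H⁺]) = 1 / (1 + 10^-1.87 + 10^-1.15)
   = 1 / (1 + 0.013490 + 0.070795) = 1/1.0843 = 0.9223

α₁ = 0.922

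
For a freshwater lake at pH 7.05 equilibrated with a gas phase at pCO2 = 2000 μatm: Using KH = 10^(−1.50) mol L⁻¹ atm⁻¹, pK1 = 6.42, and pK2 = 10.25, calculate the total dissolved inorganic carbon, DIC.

[CO2*] = KH · pCO2 = 10^(−1.50) × 2000×10^-6 = 6.325×10^-5 mol/L
α₀ = 1/(1 + K1/[H⁺] + K1K2/[H⁺]²) = 1/(1 + 10^+0.63 + 10^-2.57) = 0.1898
DIC = [CO2*]/α₀ = 6.325×10^-5 / 0.1898 = 0.333 mmol/L

DIC = 0.333 mmol/L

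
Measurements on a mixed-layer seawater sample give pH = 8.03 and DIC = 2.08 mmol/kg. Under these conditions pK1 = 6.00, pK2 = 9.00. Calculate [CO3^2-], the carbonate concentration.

[CO3²⁻] = 0.200 mmol/kg

α₂ = 1 / (1 + [H⁺]/K2 + [H⁺]²/(K1K2)) = 1 / (1 + 10^+0.97 + 10^-1.06)
   = 1 / (1 + 9.3325 + 0.087096) = 1/10.420 = 0.09597
[CO3²⁻] = α₂ × DIC = 0.09597 × 2.08 = 0.200 mmol/kg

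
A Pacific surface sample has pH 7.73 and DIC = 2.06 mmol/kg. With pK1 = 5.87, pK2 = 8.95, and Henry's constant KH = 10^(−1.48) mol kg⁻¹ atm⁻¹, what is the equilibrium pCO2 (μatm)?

α₀ = 1 / (1 + K1/[H⁺] + K1K2/[H⁺]²) = 1 / (1 + 10^+1.86 + 10^+0.64)
   = 1 / (1 + 72.444 + 4.3652) = 1/77.809 = 0.01285
[CO2*] = α₀ × DIC = 0.01285 × 2.06 = 0.02648 mmol/kg
pCO2 = [CO2*]/KH = 2.648×10^-5 / 3.311×10^-2 = 800 μatm

pCO2 = 800 μatm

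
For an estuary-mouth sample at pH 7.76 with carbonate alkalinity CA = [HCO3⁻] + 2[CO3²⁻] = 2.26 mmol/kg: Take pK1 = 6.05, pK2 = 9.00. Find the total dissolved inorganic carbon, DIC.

CA = [HCO3⁻] + 2[CO3²⁻] = (α₁ + 2α₂)·DIC
At pH 7.76: [H⁺]/K1 = 10^-1.71 = 0.019498, K2/[H⁺] = 10^-1.24 = 0.057544
α₁ = 1/(1 + 0.019498 + 0.057544) = 1/1.0770 = 0.9285; α₂ = α₁·K2/[H⁺] = 0.05343
α₁ + 2α₂ = 1.0353
DIC = CA / (α₁ + 2α₂) = 2.26 / 1.0353 = 2.18 mmol/kg

DIC = 2.18 mmol/kg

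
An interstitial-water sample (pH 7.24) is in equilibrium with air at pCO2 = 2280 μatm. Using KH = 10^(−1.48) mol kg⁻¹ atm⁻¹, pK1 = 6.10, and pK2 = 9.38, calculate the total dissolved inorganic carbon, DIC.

[CO2*] = KH · pCO2 = 10^(−1.48) × 2280×10^-6 = 7.550×10^-5 mol/kg
α₀ = 1/(1 + K1/[H⁺] + K1K2/[H⁺]²) = 1/(1 + 10^+1.14 + 10^-1.00) = 0.06710
DIC = [CO2*]/α₀ = 7.550×10^-5 / 0.06710 = 1.13 mmol/kg

DIC = 1.13 mmol/kg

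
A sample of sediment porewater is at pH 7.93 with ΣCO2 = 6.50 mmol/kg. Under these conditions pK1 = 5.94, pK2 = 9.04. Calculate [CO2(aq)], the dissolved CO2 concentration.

α₀ = 1 / (1 + K1/[H⁺] + K1K2/[H⁺]²) = 1 / (1 + 10^+1.99 + 10^+0.88)
   = 1 / (1 + 97.724 + 7.5858) = 1/106.31 = 0.009406
[CO2*] = α₀ × DIC = 0.009406 × 6.50 = 0.0611 mmol/kg

[CO2*] = 0.0611 mmol/kg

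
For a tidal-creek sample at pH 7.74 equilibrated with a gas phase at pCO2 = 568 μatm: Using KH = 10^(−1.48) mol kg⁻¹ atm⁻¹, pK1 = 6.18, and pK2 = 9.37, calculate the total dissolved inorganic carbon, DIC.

[CO2*] = KH · pCO2 = 10^(−1.48) × 568×10^-6 = 1.881×10^-5 mol/kg
α₀ = 1/(1 + K1/[H⁺] + K1K2/[H⁺]²) = 1/(1 + 10^+1.56 + 10^-0.07) = 0.02621
DIC = [CO2*]/α₀ = 1.881×10^-5 / 0.02621 = 0.718 mmol/kg

DIC = 0.718 mmol/kg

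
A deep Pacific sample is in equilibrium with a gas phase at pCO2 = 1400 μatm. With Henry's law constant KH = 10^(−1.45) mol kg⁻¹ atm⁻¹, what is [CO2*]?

[CO2*] = 49.7 μmol/kg

KH = 10^(−1.45) = 3.548×10^-2 mol kg⁻¹ atm⁻¹
[CO2*] = KH · pCO2 = 3.548×10^-2 × 1400×10^-6 atm = 4.97×10^-5 mol/kg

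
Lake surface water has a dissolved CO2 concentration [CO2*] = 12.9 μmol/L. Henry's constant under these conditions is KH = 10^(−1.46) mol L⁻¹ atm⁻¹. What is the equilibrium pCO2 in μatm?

pCO2 = 372 μatm

KH = 10^(−1.46) = 3.467×10^-2 mol L⁻¹ atm⁻¹
pCO2 = [CO2*]/KH = 12.9×10^-6 / 3.467×10^-2 = 3.72×10^-4 atm = 372 μatm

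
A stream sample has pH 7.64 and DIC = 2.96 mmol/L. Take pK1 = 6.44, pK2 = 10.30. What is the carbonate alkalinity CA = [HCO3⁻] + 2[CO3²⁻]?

CA = [HCO3⁻] + 2[CO3²⁻] = (α₁ + 2α₂)·DIC
At pH 7.64: [H⁺]/K1 = 10^-1.20 = 0.063096, K2/[H⁺] = 10^-2.66 = 0.0021878
α₁ = 1/(1 + 0.063096 + 0.0021878) = 1/1.0653 = 0.9387; α₂ = α₁·K2/[H⁺] = 0.002054
α₁ + 2α₂ = 0.9428
CA = 0.9428 × 2.96 = 2.79 mmol/L

CA = 2.79 mmol/L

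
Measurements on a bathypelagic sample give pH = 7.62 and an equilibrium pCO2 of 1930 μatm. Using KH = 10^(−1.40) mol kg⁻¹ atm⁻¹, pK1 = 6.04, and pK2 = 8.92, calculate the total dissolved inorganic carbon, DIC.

DIC = 3.14 mmol/kg

[CO2*] = KH · pCO2 = 10^(−1.40) × 1930×10^-6 = 7.683×10^-5 mol/kg
α₀ = 1/(1 + K1/[H⁺] + K1K2/[H⁺]²) = 1/(1 + 10^+1.58 + 10^+0.28) = 0.02444
DIC = [CO2*]/α₀ = 7.683×10^-5 / 0.02444 = 3.14 mmol/kg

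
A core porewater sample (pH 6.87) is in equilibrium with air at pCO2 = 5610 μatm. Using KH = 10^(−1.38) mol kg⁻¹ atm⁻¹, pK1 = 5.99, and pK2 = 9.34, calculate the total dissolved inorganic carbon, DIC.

[CO2*] = KH · pCO2 = 10^(−1.38) × 5610×10^-6 = 2.339×10^-4 mol/kg
α₀ = 1/(1 + K1/[H⁺] + K1K2/[H⁺]²) = 1/(1 + 10^+0.88 + 10^-1.59) = 0.1161
DIC = [CO2*]/α₀ = 2.339×10^-4 / 0.1161 = 2.01 mmol/kg

DIC = 2.01 mmol/kg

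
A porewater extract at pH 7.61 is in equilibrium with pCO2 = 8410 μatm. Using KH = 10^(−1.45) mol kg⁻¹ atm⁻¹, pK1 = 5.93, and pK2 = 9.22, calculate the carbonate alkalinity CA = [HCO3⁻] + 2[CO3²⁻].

[CO2*] = KH · pCO2 = 10^(−1.45) × 8410×10^-6 = 2.984×10^-4 mol/kg
α₀ = 1/(1 + K1/[H⁺] + K1K2/[H⁺]²) = 1/(1 + 10^+1.68 + 10^+0.07) = 0.01998
DIC = [CO2*]/α₀ = 2.984×10^-4 / 0.01998 = 14.93 mmol/kg
CA = (α₁ + 2α₂)·DIC = (0.9565 + 2×0.02348) × 14.93 = 15.0 mmol/kg

CA = 15.0 mmol/kg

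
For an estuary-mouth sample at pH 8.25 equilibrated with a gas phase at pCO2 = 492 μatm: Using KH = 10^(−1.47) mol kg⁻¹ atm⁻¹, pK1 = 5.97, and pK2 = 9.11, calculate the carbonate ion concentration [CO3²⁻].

[CO3²⁻] = 0.438 mmol/kg

[CO2*] = KH · pCO2 = 10^(−1.47) × 492×10^-6 = 1.667×10^-5 mol/kg
α₀ = 1/(1 + K1/[H⁺] + K1K2/[H⁺]²) = 1/(1 + 10^+2.28 + 10^+1.42) = 0.004590
DIC = [CO2*]/α₀ = 1.667×10^-5 / 0.004590 = 3.632 mmol/kg
[CO3²⁻] = α₂·DIC; α₂ = 0.1207, so [CO3²⁻] = 0.1207 × 3.632 = 0.438 mmol/kg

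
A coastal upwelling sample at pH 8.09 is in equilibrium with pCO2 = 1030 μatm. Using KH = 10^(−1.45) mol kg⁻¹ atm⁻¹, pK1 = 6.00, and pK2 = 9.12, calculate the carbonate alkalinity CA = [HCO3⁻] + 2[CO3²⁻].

[CO2*] = KH · pCO2 = 10^(−1.45) × 1030×10^-6 = 3.655×10^-5 mol/kg
α₀ = 1/(1 + K1/[H⁺] + K1K2/[H⁺]²) = 1/(1 + 10^+2.09 + 10^+1.06) = 0.007380
DIC = [CO2*]/α₀ = 3.655×10^-5 / 0.007380 = 4.952 mmol/kg
CA = (α₁ + 2α₂)·DIC = (0.9079 + 2×0.08473) × 4.952 = 5.34 mmol/kg

CA = 5.34 mmol/kg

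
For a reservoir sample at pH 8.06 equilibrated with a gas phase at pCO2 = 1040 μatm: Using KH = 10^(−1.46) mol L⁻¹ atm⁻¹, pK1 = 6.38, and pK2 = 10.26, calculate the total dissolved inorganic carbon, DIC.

DIC = 1.77 mmol/L

[CO2*] = KH · pCO2 = 10^(−1.46) × 1040×10^-6 = 3.606×10^-5 mol/L
α₀ = 1/(1 + K1/[H⁺] + K1K2/[H⁺]²) = 1/(1 + 10^+1.68 + 10^-0.52) = 0.02034
DIC = [CO2*]/α₀ = 3.606×10^-5 / 0.02034 = 1.77 mmol/L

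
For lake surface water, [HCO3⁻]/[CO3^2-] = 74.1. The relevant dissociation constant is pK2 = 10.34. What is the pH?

From K2 = [H⁺][CO3^2-]/[HCO3⁻]:  pH = pK2 − log₁₀([HCO3⁻]/[CO3^2-])
log₁₀(74.1) = +1.870
pH = 10.34 − (+1.870) = 8.47

pH = 8.47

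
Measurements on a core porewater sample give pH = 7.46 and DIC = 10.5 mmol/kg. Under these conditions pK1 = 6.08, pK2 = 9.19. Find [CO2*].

α₀ = 1 / (1 + K1/[H⁺] + K1K2/[H⁺]²) = 1 / (1 + 10^+1.38 + 10^-0.35)
   = 1 / (1 + 23.988 + 0.44668) = 1/25.435 = 0.03932
[CO2*] = α₀ × DIC = 0.03932 × 10.5 = 0.413 mmol/kg

[CO2*] = 0.413 mmol/kg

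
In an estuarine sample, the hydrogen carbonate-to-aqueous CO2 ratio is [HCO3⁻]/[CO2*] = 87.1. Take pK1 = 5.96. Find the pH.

pH = 7.90

From K1 = [H⁺][HCO3⁻]/[CO2*]:  pH = pK1 + log₁₀([HCO3⁻]/[CO2*])
log₁₀(87.1) = +1.940
pH = 5.96 + (+1.940) = 7.90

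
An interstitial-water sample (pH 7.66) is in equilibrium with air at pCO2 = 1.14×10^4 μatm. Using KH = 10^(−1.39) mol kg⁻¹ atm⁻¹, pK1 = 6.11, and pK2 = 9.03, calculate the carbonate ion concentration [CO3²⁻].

[CO2*] = KH · pCO2 = 10^(−1.39) × 1.14×10^4×10^-6 = 4.644×10^-4 mol/kg
α₀ = 1/(1 + K1/[H⁺] + K1K2/[H⁺]²) = 1/(1 + 10^+1.55 + 10^+0.18) = 0.02632
DIC = [CO2*]/α₀ = 4.644×10^-4 / 0.02632 = 17.65 mmol/kg
[CO3²⁻] = α₂·DIC; α₂ = 0.03984, so [CO3²⁻] = 0.03984 × 17.65 = 0.703 mmol/kg

[CO3²⁻] = 0.703 mmol/kg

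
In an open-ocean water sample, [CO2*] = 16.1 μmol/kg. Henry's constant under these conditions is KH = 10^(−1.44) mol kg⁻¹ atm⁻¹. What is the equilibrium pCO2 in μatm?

pCO2 = 443 μatm

KH = 10^(−1.44) = 3.631×10^-2 mol kg⁻¹ atm⁻¹
pCO2 = [CO2*]/KH = 16.1×10^-6 / 3.631×10^-2 = 4.43×10^-4 atm = 443 μatm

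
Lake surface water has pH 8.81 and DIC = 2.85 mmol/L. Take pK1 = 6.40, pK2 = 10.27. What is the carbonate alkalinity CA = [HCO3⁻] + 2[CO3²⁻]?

CA = [HCO3⁻] + 2[CO3²⁻] = (α₁ + 2α₂)·DIC
At pH 8.81: [H⁺]/K1 = 10^-2.41 = 0.0038905, K2/[H⁺] = 10^-1.46 = 0.034674
α₁ = 1/(1 + 0.0038905 + 0.034674) = 1/1.0386 = 0.9629; α₂ = α₁·K2/[H⁺] = 0.03339
α₁ + 2α₂ = 1.0296
CA = 1.0296 × 2.85 = 2.93 mmol/L

CA = 2.93 mmol/L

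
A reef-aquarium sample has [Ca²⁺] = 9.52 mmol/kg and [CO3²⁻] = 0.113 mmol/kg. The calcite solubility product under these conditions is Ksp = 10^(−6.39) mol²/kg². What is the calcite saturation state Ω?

Ksp = 10^(−6.39) = 4.074×10^-7
Ω = [Ca²⁺][CO3²⁻]/Ksp = (9.52×10^-3)(0.113×10^-3) / 4.074×10^-7 = 2.64

Ω = 2.64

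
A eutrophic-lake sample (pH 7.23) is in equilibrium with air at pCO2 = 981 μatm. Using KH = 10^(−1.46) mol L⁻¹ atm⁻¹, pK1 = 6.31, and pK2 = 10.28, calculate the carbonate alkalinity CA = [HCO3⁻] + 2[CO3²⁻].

CA = 0.283 mmol/L

[CO2*] = KH · pCO2 = 10^(−1.46) × 981×10^-6 = 3.401×10^-5 mol/L
α₀ = 1/(1 + K1/[H⁺] + K1K2/[H⁺]²) = 1/(1 + 10^+0.92 + 10^-2.13) = 0.1072
DIC = [CO2*]/α₀ = 3.401×10^-5 / 0.1072 = 0.3172 mmol/L
CA = (α₁ + 2α₂)·DIC = (0.8920 + 2×0.0007950) × 0.3172 = 0.283 mmol/L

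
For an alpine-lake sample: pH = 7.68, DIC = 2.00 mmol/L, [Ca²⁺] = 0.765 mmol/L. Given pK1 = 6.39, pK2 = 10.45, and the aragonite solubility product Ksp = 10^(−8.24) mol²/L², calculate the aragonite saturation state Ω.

α₂ = 1 / (1 + [H⁺]/K2 + [H⁺]²/(K1K2)) = 1 / (1 + 10^+2.77 + 10^+1.48)
   = 1 / (1 + 588.84 + 30.200) = 1/620.04 = 0.001613
[CO3²⁻] = α₂ × DIC = 0.001613 × 2.00 = 0.003226 mmol/L = 3.226 μmol/L
Ksp = 10^(−8.24) = 5.754×10^-9
Ω = [Ca²⁺][CO3²⁻]/Ksp = (0.765×10^-3)(3.226×10^-6) / 5.754×10^-9 = 0.429

Ω = 0.429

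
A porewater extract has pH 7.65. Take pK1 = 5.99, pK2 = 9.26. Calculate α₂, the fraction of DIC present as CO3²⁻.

α₂ = 1 / (1 + [H⁺]/K2 + [H⁺]²/(K1K2)) = 1 / (1 + 10^+1.61 + 10^-0.05)
   = 1 / (1 + 40.738 + 0.89125) = 1/42.629 = 0.02346

α₂ = 0.0235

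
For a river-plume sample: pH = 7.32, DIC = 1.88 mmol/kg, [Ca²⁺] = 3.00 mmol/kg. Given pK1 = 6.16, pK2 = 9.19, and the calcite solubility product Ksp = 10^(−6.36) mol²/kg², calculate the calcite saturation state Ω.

α₂ = 1 / (1 + [H⁺]/K2 + [H⁺]²/(K1K2)) = 1 / (1 + 10^+1.87 + 10^+0.71)
   = 1 / (1 + 74.131 + 5.1286) = 1/80.260 = 0.01246
[CO3²⁻] = α₂ × DIC = 0.01246 × 1.88 = 0.02342 mmol/kg
Ksp = 10^(−6.36) = 4.365×10^-7
Ω = [Ca²⁺][CO3²⁻]/Ksp = (3.00×10^-3)(2.342×10^-5) / 4.365×10^-7 = 0.161

Ω = 0.161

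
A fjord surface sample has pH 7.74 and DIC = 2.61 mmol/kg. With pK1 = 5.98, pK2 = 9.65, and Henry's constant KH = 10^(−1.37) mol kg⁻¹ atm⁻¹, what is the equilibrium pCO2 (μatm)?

α₀ = 1 / (1 + K1/[H⁺] + K1K2/[H⁺]²) = 1 / (1 + 10^+1.76 + 10^-0.15)
   = 1 / (1 + 57.544 + 0.70795) = 1/59.252 = 0.01688
[CO2*] = α₀ × DIC = 0.01688 × 2.61 = 0.04405 mmol/kg
pCO2 = [CO2*]/KH = 4.405×10^-5 / 4.266×10^-2 = 1030 μatm

pCO2 = 1030 μatm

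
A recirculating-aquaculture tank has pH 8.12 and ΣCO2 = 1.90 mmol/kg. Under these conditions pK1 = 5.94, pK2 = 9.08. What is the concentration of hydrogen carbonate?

α₁ = 1 / (1 + [H⁺]/K1 + K2/[H⁺]) = 1 / (1 + 10^-2.18 + 10^-0.96)
   = 1 / (1 + 0.0066069 + 0.10965) = 1/1.1163 = 0.8959
[HCO3⁻] = α₁ × DIC = 0.8959 × 1.90 = 1.70 mmol/kg

[HCO3⁻] = 1.70 mmol/kg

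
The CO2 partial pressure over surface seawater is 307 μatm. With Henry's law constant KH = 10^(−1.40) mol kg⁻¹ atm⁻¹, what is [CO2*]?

KH = 10^(−1.40) = 3.981×10^-2 mol kg⁻¹ atm⁻¹
[CO2*] = KH · pCO2 = 3.981×10^-2 × 307×10^-6 atm = 1.22×10^-5 mol/kg

[CO2*] = 12.2 μmol/kg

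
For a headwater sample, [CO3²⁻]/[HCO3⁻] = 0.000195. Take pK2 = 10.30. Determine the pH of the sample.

From K2 = [H⁺][CO3²⁻]/[HCO3⁻]:  pH = pK2 + log₁₀([CO3²⁻]/[HCO3⁻])
log₁₀(0.000195) = -3.710
pH = 10.30 + (-3.710) = 6.59

pH = 6.59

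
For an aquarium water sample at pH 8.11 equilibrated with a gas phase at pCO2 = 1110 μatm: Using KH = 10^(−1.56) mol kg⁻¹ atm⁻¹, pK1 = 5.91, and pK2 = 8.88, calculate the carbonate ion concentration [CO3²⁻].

[CO3²⁻] = 0.823 mmol/kg

[CO2*] = KH · pCO2 = 10^(−1.56) × 1110×10^-6 = 3.057×10^-5 mol/kg
α₀ = 1/(1 + K1/[H⁺] + K1K2/[H⁺]²) = 1/(1 + 10^+2.20 + 10^+1.43) = 0.005365
DIC = [CO2*]/α₀ = 3.057×10^-5 / 0.005365 = 5.699 mmol/kg
[CO3²⁻] = α₂·DIC; α₂ = 0.1444, so [CO3²⁻] = 0.1444 × 5.699 = 0.823 mmol/kg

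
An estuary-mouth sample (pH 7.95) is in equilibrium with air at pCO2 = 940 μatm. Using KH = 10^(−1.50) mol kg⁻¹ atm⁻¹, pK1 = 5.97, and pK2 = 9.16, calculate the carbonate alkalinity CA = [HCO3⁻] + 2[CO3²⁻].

[CO2*] = KH · pCO2 = 10^(−1.50) × 940×10^-6 = 2.973×10^-5 mol/kg
α₀ = 1/(1 + K1/[H⁺] + K1K2/[H⁺]²) = 1/(1 + 10^+1.98 + 10^+0.77) = 0.009767
DIC = [CO2*]/α₀ = 2.973×10^-5 / 0.009767 = 3.044 mmol/kg
CA = (α₁ + 2α₂)·DIC = (0.9327 + 2×0.05751) × 3.044 = 3.19 mmol/kg

CA = 3.19 mmol/kg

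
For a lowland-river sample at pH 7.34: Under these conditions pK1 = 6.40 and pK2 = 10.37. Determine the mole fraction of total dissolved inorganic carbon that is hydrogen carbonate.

α₁ = 0.896

α₁ = 1 / (1 + [H⁺]/K1 + K2/[H⁺]) = 1 / (1 + 10^-0.94 + 10^-3.03)
   = 1 / (1 + 0.11482 + 0.00093325) = 1/1.1157 = 0.8963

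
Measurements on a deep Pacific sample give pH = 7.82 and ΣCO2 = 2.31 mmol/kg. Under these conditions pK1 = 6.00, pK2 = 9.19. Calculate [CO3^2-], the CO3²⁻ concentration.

[CO3²⁻] = 0.0932 mmol/kg

α₂ = 1 / (1 + [H⁺]/K2 + [H⁺]²/(K1K2)) = 1 / (1 + 10^+1.37 + 10^-0.45)
   = 1 / (1 + 23.442 + 0.35481) = 1/24.797 = 0.04033
[CO3²⁻] = α₂ × DIC = 0.04033 × 2.31 = 0.0932 mmol/kg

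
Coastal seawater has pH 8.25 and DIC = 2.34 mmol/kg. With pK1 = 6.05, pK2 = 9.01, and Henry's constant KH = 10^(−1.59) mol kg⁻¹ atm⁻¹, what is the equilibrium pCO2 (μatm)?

pCO2 = 487 μatm

α₀ = 1 / (1 + K1/[H⁺] + K1K2/[H⁺]²) = 1 / (1 + 10^+2.20 + 10^+1.44)
   = 1 / (1 + 158.49 + 27.542) = 1/187.03 = 0.005347
[CO2*] = α₀ × DIC = 0.005347 × 2.34 = 0.01251 mmol/kg = 12.51 μmol/kg
pCO2 = [CO2*]/KH = 1.251×10^-5 / 2.570×10^-2 = 487 μatm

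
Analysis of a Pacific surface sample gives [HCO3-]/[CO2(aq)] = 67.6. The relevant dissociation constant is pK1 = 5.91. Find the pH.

pH = 7.74

From K1 = [H⁺][HCO3-]/[CO2(aq)]:  pH = pK1 + log₁₀([HCO3-]/[CO2(aq)])
log₁₀(67.6) = +1.830
pH = 5.91 + (+1.830) = 7.74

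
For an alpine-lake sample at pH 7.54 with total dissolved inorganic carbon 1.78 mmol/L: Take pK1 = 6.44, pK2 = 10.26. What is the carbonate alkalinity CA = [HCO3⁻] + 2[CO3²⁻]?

CA = [HCO3⁻] + 2[CO3²⁻] = (α₁ + 2α₂)·DIC
At pH 7.54: [H⁺]/K1 = 10^-1.10 = 0.079433, K2/[H⁺] = 10^-2.72 = 0.0019055
α₁ = 1/(1 + 0.079433 + 0.0019055) = 1/1.0813 = 0.9248; α₂ = α₁·K2/[H⁺] = 0.001762
α₁ + 2α₂ = 0.9283
CA = 0.9283 × 1.78 = 1.65 mmol/L

CA = 1.65 mmol/L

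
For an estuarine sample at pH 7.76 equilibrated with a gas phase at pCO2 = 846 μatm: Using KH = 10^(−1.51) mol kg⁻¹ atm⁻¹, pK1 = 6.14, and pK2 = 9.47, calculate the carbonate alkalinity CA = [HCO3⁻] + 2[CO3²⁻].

CA = 1.13 mmol/kg

[CO2*] = KH · pCO2 = 10^(−1.51) × 846×10^-6 = 2.614×10^-5 mol/kg
α₀ = 1/(1 + K1/[H⁺] + K1K2/[H⁺]²) = 1/(1 + 10^+1.62 + 10^-0.09) = 0.02299
DIC = [CO2*]/α₀ = 2.614×10^-5 / 0.02299 = 1.137 mmol/kg
CA = (α₁ + 2α₂)·DIC = (0.9583 + 2×0.01869) × 1.137 = 1.13 mmol/kg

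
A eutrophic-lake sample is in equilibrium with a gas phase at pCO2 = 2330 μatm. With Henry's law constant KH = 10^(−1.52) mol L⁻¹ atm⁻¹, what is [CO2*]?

[CO2*] = 70.4 μmol/L

KH = 10^(−1.52) = 3.020×10^-2 mol L⁻¹ atm⁻¹
[CO2*] = KH · pCO2 = 3.020×10^-2 × 2330×10^-6 atm = 7.04×10^-5 mol/L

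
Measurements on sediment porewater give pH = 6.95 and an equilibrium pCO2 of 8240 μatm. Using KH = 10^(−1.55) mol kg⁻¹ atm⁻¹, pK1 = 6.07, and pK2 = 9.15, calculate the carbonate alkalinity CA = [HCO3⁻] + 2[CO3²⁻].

[CO2*] = KH · pCO2 = 10^(−1.55) × 8240×10^-6 = 2.322×10^-4 mol/kg
α₀ = 1/(1 + K1/[H⁺] + K1K2/[H⁺]²) = 1/(1 + 10^+0.88 + 10^-1.32) = 0.1158
DIC = [CO2*]/α₀ = 2.322×10^-4 / 0.1158 = 2.005 mmol/kg
CA = (α₁ + 2α₂)·DIC = (0.8786 + 2×0.005544) × 2.005 = 1.78 mmol/kg

CA = 1.78 mmol/kg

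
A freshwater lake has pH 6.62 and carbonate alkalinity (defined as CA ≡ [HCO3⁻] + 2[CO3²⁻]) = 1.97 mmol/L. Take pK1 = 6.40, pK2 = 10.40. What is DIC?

DIC = 3.16 mmol/L

CA = [HCO3⁻] + 2[CO3²⁻] = (α₁ + 2α₂)·DIC
At pH 6.62: [H⁺]/K1 = 10^-0.22 = 0.60256, K2/[H⁺] = 10^-3.78 = 0.00016596
α₁ = 1/(1 + 0.60256 + 0.00016596) = 1/1.6027 = 0.6239; α₂ = α₁·K2/[H⁺] = 0.0001035
α₁ + 2α₂ = 0.6241
DIC = CA / (α₁ + 2α₂) = 1.97 / 0.6241 = 3.16 mmol/L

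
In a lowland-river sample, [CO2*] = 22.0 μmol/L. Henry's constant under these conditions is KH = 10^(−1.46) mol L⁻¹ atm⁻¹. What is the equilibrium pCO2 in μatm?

KH = 10^(−1.46) = 3.467×10^-2 mol L⁻¹ atm⁻¹
pCO2 = [CO2*]/KH = 22.0×10^-6 / 3.467×10^-2 = 6.34×10^-4 atm = 634 μatm

pCO2 = 634 μatm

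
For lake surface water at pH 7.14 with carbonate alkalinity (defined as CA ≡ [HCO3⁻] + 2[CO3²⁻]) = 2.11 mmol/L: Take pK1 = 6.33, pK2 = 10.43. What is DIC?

CA = [HCO3⁻] + 2[CO3²⁻] = (α₁ + 2α₂)·DIC
At pH 7.14: [H⁺]/K1 = 10^-0.81 = 0.15488, K2/[H⁺] = 10^-3.29 = 0.00051286
α₁ = 1/(1 + 0.15488 + 0.00051286) = 1/1.1554 = 0.8655; α₂ = α₁·K2/[H⁺] = 0.0004439
α₁ + 2α₂ = 0.8664
DIC = CA / (α₁ + 2α₂) = 2.11 / 0.8664 = 2.44 mmol/L

DIC = 2.44 mmol/L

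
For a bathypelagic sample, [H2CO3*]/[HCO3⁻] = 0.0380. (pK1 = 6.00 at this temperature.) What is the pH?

pH = 7.42

From K1 = [H⁺][HCO3⁻]/[H2CO3*]:  pH = pK1 − log₁₀([H2CO3*]/[HCO3⁻])
log₁₀(0.0380) = -1.420
pH = 6.00 − (-1.420) = 7.42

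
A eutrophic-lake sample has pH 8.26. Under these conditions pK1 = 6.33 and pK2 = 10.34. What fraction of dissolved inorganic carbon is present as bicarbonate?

α₁ = 0.980

α₁ = 1 / (1 + [H⁺]/K1 + K2/[H⁺]) = 1 / (1 + 10^-1.93 + 10^-2.08)
   = 1 / (1 + 0.011749 + 0.0083176) = 1/1.0201 = 0.9803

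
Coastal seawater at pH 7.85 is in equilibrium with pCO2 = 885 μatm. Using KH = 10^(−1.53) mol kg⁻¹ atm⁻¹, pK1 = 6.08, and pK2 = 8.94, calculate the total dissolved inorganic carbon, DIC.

[CO2*] = KH · pCO2 = 10^(−1.53) × 885×10^-6 = 2.612×10^-5 mol/kg
α₀ = 1/(1 + K1/[H⁺] + K1K2/[H⁺]²) = 1/(1 + 10^+1.77 + 10^+0.68) = 0.01546
DIC = [CO2*]/α₀ = 2.612×10^-5 / 0.01546 = 1.69 mmol/kg

DIC = 1.69 mmol/kg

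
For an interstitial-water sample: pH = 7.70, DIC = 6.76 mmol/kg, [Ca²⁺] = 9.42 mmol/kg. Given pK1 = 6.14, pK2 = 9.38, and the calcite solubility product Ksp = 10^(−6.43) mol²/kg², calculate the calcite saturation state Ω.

α₂ = 1 / (1 + [H⁺]/K2 + [H⁺]²/(K1K2)) = 1 / (1 + 10^+1.68 + 10^+0.12)
   = 1 / (1 + 47.863 + 1.3183) = 1/50.181 = 0.01993
[CO3²⁻] = α₂ × DIC = 0.01993 × 6.76 = 0.1347 mmol/kg
Ksp = 10^(−6.43) = 3.715×10^-7
Ω = [Ca²⁺][CO3²⁻]/Ksp = (9.42×10^-3)(1.347×10^-4) / 3.715×10^-7 = 3.42

Ω = 3.42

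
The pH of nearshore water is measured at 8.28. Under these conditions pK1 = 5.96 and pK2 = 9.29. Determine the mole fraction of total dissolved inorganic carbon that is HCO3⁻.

α₁ = 1 / (1 + [H⁺]/K1 + K2/[H⁺]) = 1 / (1 + 10^-2.32 + 10^-1.01)
   = 1 / (1 + 0.0047863 + 0.097724) = 1/1.1025 = 0.9070

α₁ = 0.907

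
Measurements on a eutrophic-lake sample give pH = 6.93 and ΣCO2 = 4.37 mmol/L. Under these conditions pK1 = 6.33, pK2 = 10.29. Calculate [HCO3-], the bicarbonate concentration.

α₁ = 1 / (1 + [H⁺]/K1 + K2/[H⁺]) = 1 / (1 + 10^-0.60 + 10^-3.36)
   = 1 / (1 + 0.25119 + 0.00043652) = 1/1.2516 = 0.7990
[HCO3⁻] = α₁ × DIC = 0.7990 × 4.37 = 3.49 mmol/L

[HCO3⁻] = 3.49 mmol/L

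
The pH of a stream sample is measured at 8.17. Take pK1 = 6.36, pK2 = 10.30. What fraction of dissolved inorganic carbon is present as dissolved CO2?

α₀ = 1 / (1 + K1/[H⁺] + K1K2/[H⁺]²) = 1 / (1 + 10^+1.81 + 10^-0.32)
   = 1 / (1 + 64.565 + 0.47863) = 1/66.044 = 0.01514

α₀ = 0.0151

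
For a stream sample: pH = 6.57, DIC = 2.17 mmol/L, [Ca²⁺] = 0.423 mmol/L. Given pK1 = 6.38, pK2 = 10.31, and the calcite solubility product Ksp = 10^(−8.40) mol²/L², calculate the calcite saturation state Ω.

α₂ = 1 / (1 + [H⁺]/K2 + [H⁺]²/(K1K2)) = 1 / (1 + 10^+3.74 + 10^+3.55)
   = 1 / (1 + 5495.4 + 3548.1) = 1/9044.5 = 0.0001106
[CO3²⁻] = α₂ × DIC = 0.0001106 × 2.17 = 0.0002399 mmol/L = 0.2399 μmol/L
Ksp = 10^(−8.40) = 3.981×10^-9
Ω = [Ca²⁺][CO3²⁻]/Ksp = (0.423×10^-3)(2.399×10^-7) / 3.981×10^-9 = 0.0255

Ω = 0.0255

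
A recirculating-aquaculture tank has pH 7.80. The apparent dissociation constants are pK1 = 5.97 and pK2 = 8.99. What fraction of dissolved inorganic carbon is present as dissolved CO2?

α₀ = 1 / (1 + K1/[H⁺] + K1K2/[H⁺]²) = 1 / (1 + 10^+1.83 + 10^+0.64)
   = 1 / (1 + 67.608 + 4.3652) = 1/72.973 = 0.01370

α₀ = 0.0137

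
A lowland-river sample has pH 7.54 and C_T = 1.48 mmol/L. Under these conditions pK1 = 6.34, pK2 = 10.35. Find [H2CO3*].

α₀ = 1 / (1 + K1/[H⁺] + K1K2/[H⁺]²) = 1 / (1 + 10^+1.20 + 10^-1.61)
   = 1 / (1 + 15.849 + 0.024547) = 1/16.873 = 0.05926
[CO2*] = α₀ × DIC = 0.05926 × 1.48 = 0.0877 mmol/L

[CO2*] = 0.0877 mmol/L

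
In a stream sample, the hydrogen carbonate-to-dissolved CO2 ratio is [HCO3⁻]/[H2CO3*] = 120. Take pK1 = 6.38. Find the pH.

From K1 = [H⁺][HCO3⁻]/[H2CO3*]:  pH = pK1 + log₁₀([HCO3⁻]/[H2CO3*])
log₁₀(120) = +2.079
pH = 6.38 + (+2.079) = 8.46

pH = 8.46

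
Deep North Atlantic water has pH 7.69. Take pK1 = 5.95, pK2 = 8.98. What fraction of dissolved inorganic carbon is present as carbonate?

α₂ = 1 / (1 + [H⁺]/K2 + [H⁺]²/(K1K2)) = 1 / (1 + 10^+1.29 + 10^-0.45)
   = 1 / (1 + 19.498 + 0.35481) = 1/20.853 = 0.04795

α₂ = 0.0480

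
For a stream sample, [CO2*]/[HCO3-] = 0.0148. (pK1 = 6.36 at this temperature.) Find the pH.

From K1 = [H⁺][HCO3-]/[CO2*]:  pH = pK1 − log₁₀([CO2*]/[HCO3-])
log₁₀(0.0148) = -1.830
pH = 6.36 − (-1.830) = 8.19

pH = 8.19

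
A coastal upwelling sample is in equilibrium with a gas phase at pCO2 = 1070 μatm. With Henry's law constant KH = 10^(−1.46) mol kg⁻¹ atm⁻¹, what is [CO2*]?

KH = 10^(−1.46) = 3.467×10^-2 mol kg⁻¹ atm⁻¹
[CO2*] = KH · pCO2 = 3.467×10^-2 × 1070×10^-6 atm = 3.71×10^-5 mol/kg

[CO2*] = 37.1 μmol/kg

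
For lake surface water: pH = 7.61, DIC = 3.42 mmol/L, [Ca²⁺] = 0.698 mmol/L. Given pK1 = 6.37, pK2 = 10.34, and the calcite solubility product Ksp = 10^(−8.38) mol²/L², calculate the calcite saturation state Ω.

Ω = 1.01

α₂ = 1 / (1 + [H⁺]/K2 + [H⁺]²/(K1K2)) = 1 / (1 + 10^+2.73 + 10^+1.49)
   = 1 / (1 + 537.03 + 30.903) = 1/568.93 = 0.001758
[CO3²⁻] = α₂ × DIC = 0.001758 × 3.42 = 0.006011 mmol/L = 6.011 μmol/L
Ksp = 10^(−8.38) = 4.169×10^-9
Ω = [Ca²⁺][CO3²⁻]/Ksp = (0.698×10^-3)(6.011×10^-6) / 4.169×10^-9 = 1.01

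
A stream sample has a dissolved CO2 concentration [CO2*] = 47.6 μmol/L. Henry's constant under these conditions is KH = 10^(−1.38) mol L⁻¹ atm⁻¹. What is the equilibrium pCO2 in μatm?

KH = 10^(−1.38) = 4.169×10^-2 mol L⁻¹ atm⁻¹
pCO2 = [CO2*]/KH = 47.6×10^-6 / 4.169×10^-2 = 1.14×10^-3 atm = 1140 μatm

pCO2 = 1140 μatm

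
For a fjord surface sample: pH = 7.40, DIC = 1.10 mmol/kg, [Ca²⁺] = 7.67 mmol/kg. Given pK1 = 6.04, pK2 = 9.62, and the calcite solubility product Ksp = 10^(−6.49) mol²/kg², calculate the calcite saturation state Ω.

Ω = 0.150

α₂ = 1 / (1 + [H⁺]/K2 + [H⁺]²/(K1K2)) = 1 / (1 + 10^+2.22 + 10^+0.86)
   = 1 / (1 + 165.96 + 7.2444) = 1/174.20 = 0.005740
[CO3²⁻] = α₂ × DIC = 0.005740 × 1.10 = 0.006314 mmol/kg = 6.314 μmol/kg
Ksp = 10^(−6.49) = 3.236×10^-7
Ω = [Ca²⁺][CO3²⁻]/Ksp = (7.67×10^-3)(6.314×10^-6) / 3.236×10^-7 = 0.150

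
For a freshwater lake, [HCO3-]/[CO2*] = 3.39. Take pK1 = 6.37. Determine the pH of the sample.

From K1 = [H⁺][HCO3-]/[CO2*]:  pH = pK1 + log₁₀([HCO3-]/[CO2*])
log₁₀(3.39) = +0.530
pH = 6.37 + (+0.530) = 6.90

pH = 6.90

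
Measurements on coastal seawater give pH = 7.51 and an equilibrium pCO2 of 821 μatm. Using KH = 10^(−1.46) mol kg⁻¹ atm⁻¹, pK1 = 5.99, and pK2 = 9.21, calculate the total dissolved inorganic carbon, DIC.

DIC = 0.990 mmol/kg

[CO2*] = KH · pCO2 = 10^(−1.46) × 821×10^-6 = 2.847×10^-5 mol/kg
α₀ = 1/(1 + K1/[H⁺] + K1K2/[H⁺]²) = 1/(1 + 10^+1.52 + 10^-0.18) = 0.02876
DIC = [CO2*]/α₀ = 2.847×10^-5 / 0.02876 = 0.990 mmol/kg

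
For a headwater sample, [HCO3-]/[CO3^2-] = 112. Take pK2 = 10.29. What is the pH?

pH = 8.24

From K2 = [H⁺][CO3^2-]/[HCO3-]:  pH = pK2 − log₁₀([HCO3-]/[CO3^2-])
log₁₀(112) = +2.049
pH = 10.29 − (+2.049) = 8.24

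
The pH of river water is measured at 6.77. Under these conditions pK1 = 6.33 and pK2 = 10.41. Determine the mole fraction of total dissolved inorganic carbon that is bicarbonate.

α₁ = 0.734

α₁ = 1 / (1 + [H⁺]/K1 + K2/[H⁺]) = 1 / (1 + 10^-0.44 + 10^-3.64)
   = 1 / (1 + 0.36308 + 0.00022909) = 1/1.3633 = 0.7335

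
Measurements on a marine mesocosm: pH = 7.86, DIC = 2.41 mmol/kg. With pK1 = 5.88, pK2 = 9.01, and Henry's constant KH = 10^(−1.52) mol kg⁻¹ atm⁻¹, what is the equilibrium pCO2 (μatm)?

pCO2 = 773 μatm

α₀ = 1 / (1 + K1/[H⁺] + K1K2/[H⁺]²) = 1 / (1 + 10^+1.98 + 10^+0.83)
   = 1 / (1 + 95.499 + 6.7608) = 1/103.26 = 0.009684
[CO2*] = α₀ × DIC = 0.009684 × 2.41 = 0.02334 mmol/kg
pCO2 = [CO2*]/KH = 2.334×10^-5 / 3.020×10^-2 = 773 μatm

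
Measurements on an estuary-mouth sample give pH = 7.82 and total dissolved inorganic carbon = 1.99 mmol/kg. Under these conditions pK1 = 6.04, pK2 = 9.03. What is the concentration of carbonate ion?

[CO3²⁻] = 0.114 mmol/kg

α₂ = 1 / (1 + [H⁺]/K2 + [H⁺]²/(K1K2)) = 1 / (1 + 10^+1.21 + 10^-0.57)
   = 1 / (1 + 16.218 + 0.26915) = 1/17.487 = 0.05718
[CO3²⁻] = α₂ × DIC = 0.05718 × 1.99 = 0.114 mmol/kg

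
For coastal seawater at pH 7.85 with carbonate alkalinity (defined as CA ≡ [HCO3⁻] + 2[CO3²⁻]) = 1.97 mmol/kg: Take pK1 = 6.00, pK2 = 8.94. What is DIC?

CA = [HCO3⁻] + 2[CO3²⁻] = (α₁ + 2α₂)·DIC
At pH 7.85: [H⁺]/K1 = 10^-1.85 = 0.014125, K2/[H⁺] = 10^-1.09 = 0.081283
α₁ = 1/(1 + 0.014125 + 0.081283) = 1/1.0954 = 0.9129; α₂ = α₁·K2/[H⁺] = 0.07420
α₁ + 2α₂ = 1.0613
DIC = CA / (α₁ + 2α₂) = 1.97 / 1.0613 = 1.86 mmol/kg

DIC = 1.86 mmol/kg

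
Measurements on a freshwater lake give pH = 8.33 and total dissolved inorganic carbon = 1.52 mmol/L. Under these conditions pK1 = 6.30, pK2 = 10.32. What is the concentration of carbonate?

[CO3²⁻] = 15.3 μmol/L

α₂ = 1 / (1 + [H⁺]/K2 + [H⁺]²/(K1K2)) = 1 / (1 + 10^+1.99 + 10^-0.04)
   = 1 / (1 + 97.724 + 0.91201) = 1/99.636 = 0.01004
[CO3²⁻] = α₂ × DIC = 0.01004 × 1.52 = 0.0153 mmol/L = 15.3 μmol/L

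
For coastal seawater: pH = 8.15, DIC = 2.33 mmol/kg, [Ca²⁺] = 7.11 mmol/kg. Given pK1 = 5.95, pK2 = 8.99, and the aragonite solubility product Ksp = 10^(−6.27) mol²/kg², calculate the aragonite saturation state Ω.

α₂ = 1 / (1 + [H⁺]/K2 + [H⁺]²/(K1K2)) = 1 / (1 + 10^+0.84 + 10^-1.36)
   = 1 / (1 + 6.9183 + 0.043652) = 1/7.9620 = 0.1256
[CO3²⁻] = α₂ × DIC = 0.1256 × 2.33 = 0.2926 mmol/kg
Ksp = 10^(−6.27) = 5.370×10^-7
Ω = [Ca²⁺][CO3²⁻]/Ksp = (7.11×10^-3)(2.926×10^-4) / 5.370×10^-7 = 3.87

Ω = 3.87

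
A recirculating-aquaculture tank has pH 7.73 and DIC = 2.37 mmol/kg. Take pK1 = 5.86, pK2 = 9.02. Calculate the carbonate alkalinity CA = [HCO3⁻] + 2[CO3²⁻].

CA = [HCO3⁻] + 2[CO3²⁻] = (α₁ + 2α₂)·DIC
At pH 7.73: [H⁺]/K1 = 10^-1.87 = 0.013490, K2/[H⁺] = 10^-1.29 = 0.051286
α₁ = 1/(1 + 0.013490 + 0.051286) = 1/1.0648 = 0.9392; α₂ = α₁·K2/[H⁺] = 0.04817
α₁ + 2α₂ = 1.0355
CA = 1.0355 × 2.37 = 2.45 mmol/kg

CA = 2.45 mmol/kg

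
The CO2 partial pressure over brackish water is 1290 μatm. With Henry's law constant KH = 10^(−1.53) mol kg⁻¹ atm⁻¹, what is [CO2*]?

KH = 10^(−1.53) = 2.951×10^-2 mol kg⁻¹ atm⁻¹
[CO2*] = KH · pCO2 = 2.951×10^-2 × 1290×10^-6 atm = 3.81×10^-5 mol/kg

[CO2*] = 38.1 μmol/kg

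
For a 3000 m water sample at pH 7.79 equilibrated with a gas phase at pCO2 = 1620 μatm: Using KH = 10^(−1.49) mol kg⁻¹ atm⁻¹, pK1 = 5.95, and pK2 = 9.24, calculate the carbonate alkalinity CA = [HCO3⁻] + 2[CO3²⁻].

[CO2*] = KH · pCO2 = 10^(−1.49) × 1620×10^-6 = 5.242×10^-5 mol/kg
α₀ = 1/(1 + K1/[H⁺] + K1K2/[H⁺]²) = 1/(1 + 10^+1.84 + 10^+0.39) = 0.01377
DIC = [CO2*]/α₀ = 5.242×10^-5 / 0.01377 = 3.808 mmol/kg
CA = (α₁ + 2α₂)·DIC = (0.9524 + 2×0.03379) × 3.808 = 3.88 mmol/kg

CA = 3.88 mmol/kg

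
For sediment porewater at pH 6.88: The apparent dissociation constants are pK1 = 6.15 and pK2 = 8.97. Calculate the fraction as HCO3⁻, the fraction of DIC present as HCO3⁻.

α₁ = 0.837

α₁ = 1 / (1 + [H⁺]/K1 + K2/[H⁺]) = 1 / (1 + 10^-0.73 + 10^-2.09)
   = 1 / (1 + 0.18621 + 0.0081283) = 1/1.1943 = 0.8373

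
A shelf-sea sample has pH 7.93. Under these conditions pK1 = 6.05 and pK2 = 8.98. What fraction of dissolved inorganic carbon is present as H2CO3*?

α₀ = 0.0120

α₀ = 1 / (1 + K1/[H⁺] + K1K2/[H⁺]²) = 1 / (1 + 10^+1.88 + 10^+0.83)
   = 1 / (1 + 75.858 + 6.7608) = 1/83.619 = 0.01196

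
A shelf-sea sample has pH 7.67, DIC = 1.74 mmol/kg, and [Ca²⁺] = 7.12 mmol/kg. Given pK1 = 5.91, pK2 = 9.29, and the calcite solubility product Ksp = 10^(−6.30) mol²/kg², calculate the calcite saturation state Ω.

α₂ = 1 / (1 + [H⁺]/K2 + [H⁺]²/(K1K2)) = 1 / (1 + 10^+1.62 + 10^-0.14)
   = 1 / (1 + 41.687 + 0.72444) = 1/43.411 = 0.02304
[CO3²⁻] = α₂ × DIC = 0.02304 × 1.74 = 0.04008 mmol/kg
Ksp = 10^(−6.30) = 5.012×10^-7
Ω = [Ca²⁺][CO3²⁻]/Ksp = (7.12×10^-3)(4.008×10^-5) / 5.012×10^-7 = 0.569

Ω = 0.569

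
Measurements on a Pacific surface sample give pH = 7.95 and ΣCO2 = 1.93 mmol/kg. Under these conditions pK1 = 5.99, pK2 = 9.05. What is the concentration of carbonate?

α₂ = 1 / (1 + [H⁺]/K2 + [H⁺]²/(K1K2)) = 1 / (1 + 10^+1.10 + 10^-0.86)
   = 1 / (1 + 12.589 + 0.13804) = 1/13.727 = 0.07285
[CO3²⁻] = α₂ × DIC = 0.07285 × 1.93 = 0.141 mmol/kg

[CO3²⁻] = 0.141 mmol/kg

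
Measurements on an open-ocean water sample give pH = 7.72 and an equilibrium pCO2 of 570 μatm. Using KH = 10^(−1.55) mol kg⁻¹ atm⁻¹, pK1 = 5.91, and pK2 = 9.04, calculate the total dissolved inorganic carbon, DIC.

DIC = 1.10 mmol/kg

[CO2*] = KH · pCO2 = 10^(−1.55) × 570×10^-6 = 1.606×10^-5 mol/kg
α₀ = 1/(1 + K1/[H⁺] + K1K2/[H⁺]²) = 1/(1 + 10^+1.81 + 10^+0.49) = 0.01457
DIC = [CO2*]/α₀ = 1.606×10^-5 / 0.01457 = 1.10 mmol/kg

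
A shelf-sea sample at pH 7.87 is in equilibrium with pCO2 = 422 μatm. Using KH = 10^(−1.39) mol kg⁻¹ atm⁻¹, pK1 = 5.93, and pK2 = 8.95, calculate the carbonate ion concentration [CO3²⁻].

[CO2*] = KH · pCO2 = 10^(−1.39) × 422×10^-6 = 1.719×10^-5 mol/kg
α₀ = 1/(1 + K1/[H⁺] + K1K2/[H⁺]²) = 1/(1 + 10^+1.94 + 10^+0.86) = 0.01049
DIC = [CO2*]/α₀ = 1.719×10^-5 / 0.01049 = 1.639 mmol/kg
[CO3²⁻] = α₂·DIC; α₂ = 0.07598, so [CO3²⁻] = 0.07598 × 1.639 = 0.125 mmol/kg

[CO3²⁻] = 0.125 mmol/kg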